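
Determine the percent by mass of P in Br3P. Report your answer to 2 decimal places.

Molar mass = 3(79.90) + 1(30.97) = 270.670 g/mol
Mass of P per mole = 1 × 30.97 = 30.970 g
% P = 30.970 / 270.670 × 100 = 11.44%

11.44%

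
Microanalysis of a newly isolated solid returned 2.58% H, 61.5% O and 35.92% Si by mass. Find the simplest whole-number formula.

Assume 100 g: 2.58 g H, 61.5 g O, 35.92 g Si.
n(H) = 2.58/1.008 = 2.56, n(O) = 61.5/16.00 = 3.844, n(Si) = 35.92/28.09 = 1.279
Ratios (÷ 1.279): H 2.002, O 3.006, Si 1.000
≈ 2:3:1 → H2O3Si

H2O3Si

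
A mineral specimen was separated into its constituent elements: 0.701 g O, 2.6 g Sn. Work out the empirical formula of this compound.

O2Sn

Moles — O: 0.701 / 16.00 = 0.04381 mol; Sn: 2.6 / 118.71 = 0.0219 mol
Divide by the smallest (0.0219 mol Sn): O 2.000, Sn 1.000
≈ 2:1 → O2Sn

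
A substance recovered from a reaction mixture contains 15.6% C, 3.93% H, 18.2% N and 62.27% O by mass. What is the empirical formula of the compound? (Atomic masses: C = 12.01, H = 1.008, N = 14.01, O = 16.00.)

CH3NO3

Assume 100 g: 15.6 g C, 3.93 g H, 18.2 g N, 62.27 g O.
C: 15.6 g ÷ 12.01 g/mol = 1.299 mol
H: 3.93 g ÷ 1.008 g/mol = 3.899 mol
N: 18.2 g ÷ 14.01 g/mol = 1.299 mol
O: 62.27 g ÷ 16.00 g/mol = 3.892 mol
Smallest is C at 1.299 mol; normalising gives C 1.000, H 3.002, N 1.000, O 2.996
→ CH3NO3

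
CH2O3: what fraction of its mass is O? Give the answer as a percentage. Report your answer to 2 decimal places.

77.39%

Molar mass = 1(12.01) + 2(1.008) + 3(16.00) = 62.026 g/mol
Mass of O per mole = 3 × 16.00 = 48.000 g
% O = 48.000 / 62.026 × 100 = 77.39%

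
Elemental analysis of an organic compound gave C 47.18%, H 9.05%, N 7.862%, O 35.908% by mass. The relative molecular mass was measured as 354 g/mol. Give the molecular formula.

C14H32N2O8

Assume 100 g: 47.18 g C, 9.05 g H, 7.862 g N, 35.908 g O.
Moles — C: 47.18 / 12.01 = 3.928 mol; H: 9.05 / 1.008 = 8.978 mol; N: 7.862 / 14.01 = 0.5612 mol; O: 35.908 / 16.00 = 2.244 mol
Divide by the smallest (0.5612 mol N): C 7.000, H 15.999, N 1.000, O 3.999
≈ 7:16:1:4 → C7H16NO4
Empirical-formula mass = 178.21 g/mol
n = 354 / 178.21 = 1.99 ≈ 2
Molecular formula = (C7H16NO4)×2 = C14H32N2O8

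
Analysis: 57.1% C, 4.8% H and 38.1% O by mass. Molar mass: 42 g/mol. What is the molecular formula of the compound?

Assume 100 g: 57.1 g C, 4.8 g H, 38.1 g O.
C: 57.1 g ÷ 12.01 g/mol = 4.754 mol
H: 4.8 g ÷ 1.008 g/mol = 4.762 mol
O: 38.1 g ÷ 16.00 g/mol = 2.381 mol
Smallest is O at 2.381 mol; normalising gives C 1.997, H 2.000, O 1.000
≈ 2:2:1 → C2H2O
Empirical-formula mass = 42.04 g/mol
n = 42 / 42.04 = 1.00 ≈ 1
Molecular formula = empirical formula = C2H2O

C2H2O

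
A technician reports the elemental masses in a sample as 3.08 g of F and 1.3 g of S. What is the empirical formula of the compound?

Moles — F: 3.08 / 19.00 = 0.1621 mol; S: 1.3 / 32.07 = 0.04054 mol
Divide by the smallest (0.04054 mol S): F 3.999, S 1.000
Ratio ≈ 4:1, so the empirical formula is F4S

F4S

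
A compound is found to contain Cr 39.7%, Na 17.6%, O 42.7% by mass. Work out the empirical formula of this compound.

Cr2Na2O7

Assume 100 g: 39.7 g Cr, 17.6 g Na, 42.7 g O.
Cr: 39.7 g ÷ 52.00 g/mol = 0.7635 mol
Na: 17.6 g ÷ 22.99 g/mol = 0.7656 mol
O: 42.7 g ÷ 16.00 g/mol = 2.669 mol
Ratios (÷ 0.7635): Cr 1.000, Na 1.003, O 3.496
×2: Cr 2.00, Na 2.01, O 6.99 → Cr2Na2O7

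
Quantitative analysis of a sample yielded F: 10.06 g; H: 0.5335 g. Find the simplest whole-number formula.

Moles — F: 10.06 / 19.00 = 0.5295 mol; H: 0.5335 / 1.008 = 0.5293 mol
Smallest is H at 0.5293 mol; normalising gives F 1.000, H 1.000
→ FH

FH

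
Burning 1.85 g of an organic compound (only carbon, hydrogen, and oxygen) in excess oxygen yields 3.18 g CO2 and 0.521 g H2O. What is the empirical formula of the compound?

C5H4O4

mol C = 3.18 / 44.01 = 0.07226; mass C = 0.07226 × 12.01 = 0.8678 g
mol H = 2 × (0.521 / 18.02) = 0.05782; mass H = 0.05782 × 1.008 = 0.05829 g
mass O = 1.85 − (0.9261) = 0.9239 g → mol O = 0.05774
Ratios (÷ 0.05774): C 1.251, H 1.001, O 1.000
Scaling by 4: C 5.01, H 4.01, O 4.00 → C5H4O4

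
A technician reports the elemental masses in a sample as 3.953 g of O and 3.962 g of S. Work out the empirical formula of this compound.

O: 3.953 g ÷ 16.00 g/mol = 0.2471 mol
S: 3.962 g ÷ 32.07 g/mol = 0.1235 mol
Ratios (÷ 0.1235): O 2.000, S 1.000
Ratio ≈ 2:1, so the empirical formula is O2S

O2S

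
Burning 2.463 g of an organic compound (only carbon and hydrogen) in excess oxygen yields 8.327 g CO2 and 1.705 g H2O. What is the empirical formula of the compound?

mol C = 8.327 / 44.01 = 0.1892; mass C = 0.1892 × 12.01 = 2.272 g
mol H = 2 × (1.705 / 18.02) = 0.1892; mass H = 0.1892 × 1.008 = 0.1907 g
Smallest is C at 0.1892 mol; normalising gives C 1.000, H 1.000
≈ 1:1 → CH

CH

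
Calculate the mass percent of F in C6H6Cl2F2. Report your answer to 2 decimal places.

Molar mass = 6(12.01) + 6(1.008) + 2(35.45) + 2(19.00) = 187.008 g/mol
Mass of F per mole = 2 × 19.00 = 38.000 g
% F = 38.000 / 187.008 × 100 = 20.32%

20.32%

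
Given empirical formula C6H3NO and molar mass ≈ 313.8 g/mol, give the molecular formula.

Empirical-formula mass = 105.09 g/mol
n = 313.8 / 105.09 = 2.99 ≈ 3
Molecular formula = (C6H3NO)3 = C18H9N3O3

C18H9N3O3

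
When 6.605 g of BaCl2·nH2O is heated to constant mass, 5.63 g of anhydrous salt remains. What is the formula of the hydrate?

Mass of water lost = 6.605 − 5.63 = 0.975 g → 0.975 / 18.02 = 0.05411 mol H2O
Molar mass of BaCl2 = 208.23 g/mol → mol BaCl2 = 5.63 / 208.23 = 0.02704
n = 0.05411 / 0.02704 = 2.00 ≈ 2 → BaCl2·2H2O

BaCl2·2H2O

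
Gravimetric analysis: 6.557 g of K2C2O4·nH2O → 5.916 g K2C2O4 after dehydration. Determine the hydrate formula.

K2C2O4·H2O

Mass of water lost = 6.557 − 5.916 = 0.641 g → 0.641 / 18.02 = 0.03557 mol H2O
Molar mass of K2C2O4 = 166.22 g/mol → mol K2C2O4 = 5.916 / 166.22 = 0.03559
n = 0.03557 / 0.03559 = 1.00 ≈ 1 → K2C2O4·H2O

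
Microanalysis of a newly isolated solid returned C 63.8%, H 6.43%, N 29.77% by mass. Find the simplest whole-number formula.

C5H6N2

Assume 100 g: 63.8 g C, 6.43 g H, 29.77 g N.
C: 63.8 g ÷ 12.01 g/mol = 5.312 mol
H: 6.43 g ÷ 1.008 g/mol = 6.379 mol
N: 29.77 g ÷ 14.01 g/mol = 2.125 mol
Ratios (÷ 2.125): C 2.500, H 3.002, N 1.000
×2: C 5.00, H 6.00, N 2.00 → C5H6N2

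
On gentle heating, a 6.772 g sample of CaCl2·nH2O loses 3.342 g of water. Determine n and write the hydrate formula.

CaCl2·6H2O

Mass of anhydrous CaCl2 = 6.772 − 3.342 = 3.43 g
mol H2O = 3.342 / 18.02 = 0.1855
Molar mass of CaCl2 = 110.98 g/mol → mol CaCl2 = 3.43 / 110.98 = 0.03091
n = 0.1855 / 0.03091 = 6.00 ≈ 6 → CaCl2·6H2O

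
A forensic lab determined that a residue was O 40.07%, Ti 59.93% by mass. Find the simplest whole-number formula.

O2Ti

Assume 100 g: 40.07 g O, 59.93 g Ti.
Moles — O: 40.07 / 16.00 = 2.504 mol; Ti: 59.93 / 47.87 = 1.252 mol
Smallest is Ti at 1.252 mol; normalising gives O 2.000, Ti 1.000
→ O2Ti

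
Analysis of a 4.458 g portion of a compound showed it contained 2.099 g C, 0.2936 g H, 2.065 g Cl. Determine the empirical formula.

n(C) = 2.099/12.01 = 0.1748, n(H) = 0.2936/1.008 = 0.2913, n(Cl) = 2.065/35.45 = 0.05825
Ratios (÷ 0.05825): C 3.000, H 5.000, Cl 1.000
Ratio ≈ 3:5:1, so the empirical formula is C3H5Cl

C3H5Cl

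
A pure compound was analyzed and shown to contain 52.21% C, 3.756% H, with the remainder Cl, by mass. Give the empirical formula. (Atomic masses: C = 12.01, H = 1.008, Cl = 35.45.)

Assume 100 g: 52.21 g C, 3.756 g H, 44.034 g Cl.
n(C) = 52.21/12.01 = 4.347, n(H) = 3.756/1.008 = 3.726, n(Cl) = 44.034/35.45 = 1.242
Ratios (÷ 1.242): C 3.500, H 3.000, Cl 1.000
×2: C 7.00, H 6.00, Cl 2.00 → C7H6Cl2

C7H6Cl2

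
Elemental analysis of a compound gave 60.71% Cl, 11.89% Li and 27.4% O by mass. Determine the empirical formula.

ClLiO

Assume 100 g: 60.71 g Cl, 11.89 g Li, 27.4 g O.
n(Cl) = 60.71/35.45 = 1.713, n(Li) = 11.89/6.94 = 1.713, n(O) = 27.4/16.00 = 1.712
Ratios (÷ 1.712): Cl 1.000, Li 1.000, O 1.000
Ratio ≈ 1:1:1, so the empirical formula is ClLiO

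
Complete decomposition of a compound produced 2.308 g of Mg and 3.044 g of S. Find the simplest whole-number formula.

Moles — Mg: 2.308 / 24.31 = 0.09494 mol; S: 3.044 / 32.07 = 0.09492 mol
Ratios (÷ 0.09492): Mg 1.000, S 1.000
Ratio ≈ 1:1, so the empirical formula is MgS

MgS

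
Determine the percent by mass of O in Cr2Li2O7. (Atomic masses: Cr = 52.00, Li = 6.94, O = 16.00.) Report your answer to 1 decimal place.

Molar mass = 2(52.00) + 2(6.94) + 7(16.00) = 229.880 g/mol
Mass of O per mole = 7 × 16.00 = 112.000 g
% O = 112.000 / 229.880 × 100 = 48.7%

48.7%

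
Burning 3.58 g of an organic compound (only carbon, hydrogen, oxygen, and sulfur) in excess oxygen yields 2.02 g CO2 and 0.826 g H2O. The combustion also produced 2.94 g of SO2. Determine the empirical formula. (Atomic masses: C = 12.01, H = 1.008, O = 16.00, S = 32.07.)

mol C = 2.02 / 44.01 = 0.04590; mass C = 0.04590 × 12.01 = 0.5512 g
mol H = 2 × (0.826 / 18.02) = 0.09168; mass H = 0.09168 × 1.008 = 0.09241 g
mol S = 2.94 / 64.07 = 0.04589; mass S = 1.472 g
mass O = 3.58 − (2.115) = 1.465 g → mol O = 0.09155
Divide by the smallest (0.04589 mol S): C 1.000, H 1.998, O 1.995, S 1.000
≈ 1:2:2:1 → CH2O2S

CH2O2S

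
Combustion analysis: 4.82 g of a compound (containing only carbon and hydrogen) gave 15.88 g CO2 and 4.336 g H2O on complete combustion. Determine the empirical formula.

mol C = 15.88 / 44.01 = 0.3608; mass C = 0.3608 × 12.01 = 4.334 g
mol H = 2 × (4.336 / 18.02) = 0.4812; mass H = 0.4812 × 1.008 = 0.4851 g
Ratios (÷ 0.3608): C 1.000, H 1.334
Scaling by 3: C 3.00, H 4.00 → C3H4

C3H4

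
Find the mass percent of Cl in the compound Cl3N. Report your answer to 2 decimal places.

88.36%

Molar mass = 3(35.45) + 1(14.01) = 120.360 g/mol
Mass of Cl per mole = 3 × 35.45 = 106.350 g
% Cl = 106.350 / 120.360 × 100 = 88.36%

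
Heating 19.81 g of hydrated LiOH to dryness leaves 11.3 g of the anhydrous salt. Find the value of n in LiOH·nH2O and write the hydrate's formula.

Mass of water lost = 19.81 − 11.3 = 8.51 g → 8.51 / 18.02 = 0.4723 mol H2O
Molar mass of LiOH = 23.95 g/mol → mol LiOH = 11.3 / 23.95 = 0.4719
n = 0.4723 / 0.4719 = 1.00 ≈ 1 → LiOH·H2O

LiOH·H2O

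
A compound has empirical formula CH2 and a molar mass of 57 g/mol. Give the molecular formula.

Empirical-formula mass = 14.03 g/mol
n = 57 / 14.03 = 4.06 ≈ 4
Molecular formula = (CH2)4 = C4H8

C4H8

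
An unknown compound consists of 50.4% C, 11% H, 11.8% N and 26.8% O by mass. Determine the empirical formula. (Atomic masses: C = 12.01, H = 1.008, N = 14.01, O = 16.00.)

Assume 100 g: 50.4 g C, 11 g H, 11.8 g N, 26.8 g O.
C: 50.4 g ÷ 12.01 g/mol = 4.197 mol
H: 11 g ÷ 1.008 g/mol = 10.91 mol
N: 11.8 g ÷ 14.01 g/mol = 0.8423 mol
O: 26.8 g ÷ 16.00 g/mol = 1.675 mol
Ratios (÷ 0.8423): C 4.982, H 12.957, N 1.000, O 1.989
≈ 5:13:1:2 → C5H13NO2

C5H13NO2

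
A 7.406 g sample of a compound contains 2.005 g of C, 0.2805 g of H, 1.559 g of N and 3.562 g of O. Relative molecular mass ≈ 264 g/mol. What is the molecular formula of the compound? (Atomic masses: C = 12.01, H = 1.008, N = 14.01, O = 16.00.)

n(C) = 2.005/12.01 = 0.1669, n(H) = 0.2805/1.008 = 0.2783, n(N) = 1.559/14.01 = 0.1113, n(O) = 3.562/16.00 = 0.2226
Smallest is N at 0.1113 mol; normalising gives C 1.500, H 2.501, N 1.000, O 2.001
Multiply by 2: C 3.00, H 5.00, N 2.00, O 4.00 → C3H5N2O4
Empirical-formula mass = 133.09 g/mol
n = 264 / 133.09 = 1.98 ≈ 2
Molecular formula = (C3H5N2O4)×2 = C6H10N4O8

C6H10N4O8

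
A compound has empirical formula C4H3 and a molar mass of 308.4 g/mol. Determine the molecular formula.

Empirical-formula mass = 51.06 g/mol
n = 308.4 / 51.06 = 6.04 ≈ 6
Molecular formula = (C4H3)6 = C24H18

C24H18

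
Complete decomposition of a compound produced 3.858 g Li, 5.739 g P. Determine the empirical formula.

Li: 3.858 g ÷ 6.94 g/mol = 0.5559 mol
P: 5.739 g ÷ 30.97 g/mol = 0.1853 mol
Divide by the smallest (0.1853 mol P): Li 3.000, P 1.000
→ Li3P

Li3P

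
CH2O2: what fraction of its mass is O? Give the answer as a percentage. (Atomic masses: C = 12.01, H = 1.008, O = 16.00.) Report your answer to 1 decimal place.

Molar mass = 1(12.01) + 2(1.008) + 2(16.00) = 46.026 g/mol
Mass of O per mole = 2 × 16.00 = 32.000 g
% O = 32.000 / 46.026 × 100 = 69.5%

69.5%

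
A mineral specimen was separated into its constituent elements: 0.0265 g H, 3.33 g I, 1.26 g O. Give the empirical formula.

HIO3

Moles — H: 0.0265 / 1.008 = 0.02629 mol; I: 3.33 / 126.90 = 0.02624 mol; O: 1.26 / 16.00 = 0.07875 mol
Divide by the smallest (0.02624 mol I): H 1.002, I 1.000, O 3.001
≈ 1:1:3 → HIO3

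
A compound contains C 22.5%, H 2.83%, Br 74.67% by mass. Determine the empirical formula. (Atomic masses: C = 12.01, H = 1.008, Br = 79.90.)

Assume 100 g: 22.5 g C, 2.83 g H, 74.67 g Br.
n(C) = 22.5/12.01 = 1.873, n(H) = 2.83/1.008 = 2.808, n(Br) = 74.67/79.90 = 0.9345
Divide by the smallest (0.9345 mol Br): C 2.005, H 3.004, Br 1.000
Ratio ≈ 2:3:1, so the empirical formula is C2H3Br

C2H3Br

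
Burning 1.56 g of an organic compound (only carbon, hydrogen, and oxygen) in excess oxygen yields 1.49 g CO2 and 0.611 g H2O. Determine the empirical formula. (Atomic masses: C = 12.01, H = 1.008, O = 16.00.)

CH2O2

mol C = 1.49 / 44.01 = 0.03386; mass C = 0.03386 × 12.01 = 0.4066 g
mol H = 2 × (0.611 / 18.02) = 0.06781; mass H = 0.06781 × 1.008 = 0.06836 g
mass O = 1.56 − (0.4750) = 1.085 g → mol O = 0.06781
Smallest is C at 0.03386 mol; normalising gives C 1.000, H 2.003, O 2.003
→ CH2O2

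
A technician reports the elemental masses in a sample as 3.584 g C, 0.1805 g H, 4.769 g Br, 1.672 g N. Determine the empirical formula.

C5H3BrN2

Moles — C: 3.584 / 12.01 = 0.2984 mol; H: 0.1805 / 1.008 = 0.1791 mol; Br: 4.769 / 79.90 = 0.05969 mol; N: 1.672 / 14.01 = 0.1193 mol
Smallest is Br at 0.05969 mol; normalising gives C 5.000, H 3.000, Br 1.000, N 1.999
→ C5H3BrN2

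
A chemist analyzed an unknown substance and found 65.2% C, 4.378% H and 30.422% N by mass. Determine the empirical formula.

C5H4N2

Assume 100 g: 65.2 g C, 4.378 g H, 30.422 g N.
Moles — C: 65.2 / 12.01 = 5.429 mol; H: 4.378 / 1.008 = 4.343 mol; N: 30.422 / 14.01 = 2.171 mol
Smallest is N at 2.171 mol; normalising gives C 2.500, H 2.000, N 1.000
×2: C 5.00, H 4.00, N 2.00 → C5H4N2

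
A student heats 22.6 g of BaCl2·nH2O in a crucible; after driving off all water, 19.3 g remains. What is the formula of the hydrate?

Mass of water lost = 22.6 − 19.3 = 3.3 g → 3.3 / 18.02 = 0.1831 mol H2O
Molar mass of BaCl2 = 208.23 g/mol → mol BaCl2 = 19.3 / 208.23 = 0.09269
n = 0.1831 / 0.09269 = 1.98 ≈ 2 → BaCl2·2H2O

BaCl2·2H2O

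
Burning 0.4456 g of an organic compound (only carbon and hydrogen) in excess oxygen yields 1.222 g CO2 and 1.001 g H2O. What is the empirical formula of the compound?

CH4

mol C = 1.222 / 44.01 = 0.02777; mass C = 0.02777 × 12.01 = 0.3335 g
mol H = 2 × (1.001 / 18.02) = 0.1111; mass H = 0.1111 × 1.008 = 0.1120 g
Ratios (÷ 0.02777): C 1.000, H 4.001
Ratio ≈ 1:4, so the empirical formula is CH4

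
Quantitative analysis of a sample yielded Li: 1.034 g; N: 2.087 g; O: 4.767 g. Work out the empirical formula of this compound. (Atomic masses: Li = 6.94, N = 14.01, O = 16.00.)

LiNO2

n(Li) = 1.034/6.94 = 0.149, n(N) = 2.087/14.01 = 0.149, n(O) = 4.767/16.00 = 0.2979
Ratios (÷ 0.149): Li 1.000, N 1.000, O 2.000
Ratio ≈ 1:1:2, so the empirical formula is LiNO2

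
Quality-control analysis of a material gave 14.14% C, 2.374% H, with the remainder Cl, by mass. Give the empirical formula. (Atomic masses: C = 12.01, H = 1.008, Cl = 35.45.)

Assume 100 g: 14.14 g C, 2.374 g H, 83.486 g Cl.
C: 14.14 g ÷ 12.01 g/mol = 1.177 mol
H: 2.374 g ÷ 1.008 g/mol = 2.355 mol
Cl: 83.486 g ÷ 35.45 g/mol = 2.355 mol
Smallest is C at 1.177 mol; normalising gives C 1.000, H 2.000, Cl 2.000
≈ 1:2:2 → CH2Cl2

CH2Cl2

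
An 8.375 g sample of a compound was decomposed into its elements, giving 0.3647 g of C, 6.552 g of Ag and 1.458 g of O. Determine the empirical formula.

n(C) = 0.3647/12.01 = 0.03037, n(Ag) = 6.552/107.87 = 0.06074, n(O) = 1.458/16.00 = 0.09112
Smallest is C at 0.03037 mol; normalising gives C 1.000, Ag 2.000, O 3.001
≈ 1:2:3 → CAg2O3

CAg2O3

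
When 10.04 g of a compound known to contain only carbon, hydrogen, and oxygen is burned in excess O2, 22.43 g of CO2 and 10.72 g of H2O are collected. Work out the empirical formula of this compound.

mol C = 22.43 / 44.01 = 0.5097; mass C = 0.5097 × 12.01 = 6.121 g
mol H = 2 × (10.72 / 18.02) = 1.190; mass H = 1.190 × 1.008 = 1.199 g
mass O = 10.04 − (7.320) = 2.720 g → mol O = 0.1700
Ratios (÷ 0.17): C 2.998, H 6.999, O 1.000
→ C3H7O

C3H7O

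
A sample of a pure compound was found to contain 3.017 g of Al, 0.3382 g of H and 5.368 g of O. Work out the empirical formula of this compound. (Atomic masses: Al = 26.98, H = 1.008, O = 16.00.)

Moles — Al: 3.017 / 26.98 = 0.1118 mol; H: 0.3382 / 1.008 = 0.3355 mol; O: 5.368 / 16.00 = 0.3355 mol
Smallest is Al at 0.1118 mol; normalising gives Al 1.000, H 3.000, O 3.000
≈ 1:3:3 → AlH3O3

AlH3O3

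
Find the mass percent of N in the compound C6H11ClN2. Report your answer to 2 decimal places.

19.11%

Molar mass = 6(12.01) + 11(1.008) + 1(35.45) + 2(14.01) = 146.618 g/mol
Mass of N per mole = 2 × 14.01 = 28.020 g
% N = 28.020 / 146.618 × 100 = 19.11%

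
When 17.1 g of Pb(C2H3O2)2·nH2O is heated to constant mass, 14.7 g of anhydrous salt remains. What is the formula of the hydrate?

Pb(C2H3O2)2·3H2O

Mass of water lost = 17.1 − 14.7 = 2.4 g → 2.4 / 18.02 = 0.1332 mol H2O
Molar mass of Pb(C2H3O2)2 = 325.29 g/mol → mol Pb(C2H3O2)2 = 14.7 / 325.29 = 0.04519
n = 0.1332 / 0.04519 = 2.95 ≈ 3 → Pb(C2H3O2)2·3H2O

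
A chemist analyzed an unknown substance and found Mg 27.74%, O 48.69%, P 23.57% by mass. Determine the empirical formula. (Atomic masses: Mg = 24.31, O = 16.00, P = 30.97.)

Assume 100 g: 27.74 g Mg, 48.69 g O, 23.57 g P.
n(Mg) = 27.74/24.31 = 1.141, n(O) = 48.69/16.00 = 3.043, n(P) = 23.57/30.97 = 0.7611
Ratios (÷ 0.7611): Mg 1.499, O 3.999, P 1.000
Scaling by 2: Mg 3.00, O 8.00, P 2.00 → Mg3O8P2

Mg3O8P2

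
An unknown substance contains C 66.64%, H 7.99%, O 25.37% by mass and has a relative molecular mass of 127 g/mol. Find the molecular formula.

Assume 100 g: 66.64 g C, 7.99 g H, 25.37 g O.
Moles — C: 66.64 / 12.01 = 5.549 mol; H: 7.99 / 1.008 = 7.927 mol; O: 25.37 / 16.00 = 1.586 mol
Smallest is O at 1.586 mol; normalising gives C 3.499, H 4.999, O 1.000
Multiply by 2: C 7.00, H 10.00, O 2.00 → C7H10O2
Empirical-formula mass = 126.15 g/mol
n = 127 / 126.15 = 1.01 ≈ 1
Molecular formula = empirical formula = C7H10O2

C7H10O2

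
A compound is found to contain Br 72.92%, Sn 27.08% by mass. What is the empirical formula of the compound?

Br4Sn

Assume 100 g: 72.92 g Br, 27.08 g Sn.
n(Br) = 72.92/79.90 = 0.9126, n(Sn) = 27.08/118.71 = 0.2281
Ratios (÷ 0.2281): Br 4.001, Sn 1.000
→ Br4Sn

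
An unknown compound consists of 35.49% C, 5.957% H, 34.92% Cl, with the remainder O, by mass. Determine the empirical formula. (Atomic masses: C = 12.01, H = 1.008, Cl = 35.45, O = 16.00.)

Assume 100 g: 35.49 g C, 5.957 g H, 34.92 g Cl, 23.633 g O.
C: 35.49 g ÷ 12.01 g/mol = 2.955 mol
H: 5.957 g ÷ 1.008 g/mol = 5.91 mol
Cl: 34.92 g ÷ 35.45 g/mol = 0.985 mol
O: 23.633 g ÷ 16.00 g/mol = 1.477 mol
Ratios (÷ 0.985): C 3.000, H 5.999, Cl 1.000, O 1.499
Multiply by 2: C 6.00, H 12.00, Cl 2.00, O 3.00 → C6H12Cl2O3

C6H12Cl2O3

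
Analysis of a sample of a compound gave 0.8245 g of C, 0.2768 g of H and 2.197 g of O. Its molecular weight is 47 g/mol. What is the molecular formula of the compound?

CH4O2

n(C) = 0.8245/12.01 = 0.06865, n(H) = 0.2768/1.008 = 0.2746, n(O) = 2.197/16.00 = 0.1373
Smallest is C at 0.06865 mol; normalising gives C 1.000, H 4.000, O 2.000
Ratio ≈ 1:4:2, so the empirical formula is CH4O2
Empirical-formula mass = 48.04 g/mol
n = 47 / 48.04 = 0.98 ≈ 1
Molecular formula = empirical formula = CH4O2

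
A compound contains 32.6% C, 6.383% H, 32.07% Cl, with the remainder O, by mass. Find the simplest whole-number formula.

Assume 100 g: 32.6 g C, 6.383 g H, 32.07 g Cl, 28.947 g O.
Moles — C: 32.6 / 12.01 = 2.714 mol; H: 6.383 / 1.008 = 6.332 mol; Cl: 32.07 / 35.45 = 0.9047 mol; O: 28.947 / 16.00 = 1.809 mol
Divide by the smallest (0.9047 mol Cl): C 3.000, H 7.000, Cl 1.000, O 2.000
Ratio ≈ 3:7:1:2, so the empirical formula is C3H7ClO2

C3H7ClO2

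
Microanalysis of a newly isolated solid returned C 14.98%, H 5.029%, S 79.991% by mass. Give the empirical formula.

Assume 100 g: 14.98 g C, 5.029 g H, 79.991 g S.
n(C) = 14.98/12.01 = 1.247, n(H) = 5.029/1.008 = 4.989, n(S) = 79.991/32.07 = 2.494
Smallest is C at 1.247 mol; normalising gives C 1.000, H 4.000, S 2.000
≈ 1:4:2 → CH4S2

CH4S2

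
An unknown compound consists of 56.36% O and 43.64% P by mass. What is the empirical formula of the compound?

O5P2

Assume 100 g: 56.36 g O, 43.64 g P.
Moles — O: 56.36 / 16.00 = 3.522 mol; P: 43.64 / 30.97 = 1.409 mol
Divide by the smallest (1.409 mol P): O 2.500, P 1.000
×2: O 5.00, P 2.00 → O5P2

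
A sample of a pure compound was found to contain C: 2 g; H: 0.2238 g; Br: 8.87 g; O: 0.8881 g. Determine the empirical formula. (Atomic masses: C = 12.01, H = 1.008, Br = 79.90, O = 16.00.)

C3H4Br2O

n(C) = 2/12.01 = 0.1665, n(H) = 0.2238/1.008 = 0.222, n(Br) = 8.87/79.90 = 0.111, n(O) = 0.8881/16.00 = 0.05551
Divide by the smallest (0.05551 mol O): C 3.000, H 4.000, Br 2.000, O 1.000
→ C3H4Br2O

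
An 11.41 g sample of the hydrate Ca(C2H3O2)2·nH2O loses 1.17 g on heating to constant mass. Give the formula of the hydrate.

Ca(C2H3O2)2·H2O

Mass of anhydrous Ca(C2H3O2)2 = 11.41 − 1.17 = 10.24 g
mol H2O = 1.17 / 18.02 = 0.06493
Molar mass of Ca(C2H3O2)2 = 158.17 g/mol → mol Ca(C2H3O2)2 = 10.24 / 158.17 = 0.06474
n = 0.06493 / 0.06474 = 1.00 ≈ 1 → Ca(C2H3O2)2·H2O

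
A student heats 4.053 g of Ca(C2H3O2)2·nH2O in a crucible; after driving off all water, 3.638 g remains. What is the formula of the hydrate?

Mass of water lost = 4.053 − 3.638 = 0.415 g → 0.415 / 18.02 = 0.02303 mol H2O
Molar mass of Ca(C2H3O2)2 = 158.17 g/mol → mol Ca(C2H3O2)2 = 3.638 / 158.17 = 0.023
n = 0.02303 / 0.023 = 1.00 ≈ 1 → Ca(C2H3O2)2·H2O

Ca(C2H3O2)2·H2O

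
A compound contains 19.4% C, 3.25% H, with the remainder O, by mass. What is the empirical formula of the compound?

Assume 100 g: 19.4 g C, 3.25 g H, 77.35 g O.
C: 19.4 g ÷ 12.01 g/mol = 1.615 mol
H: 3.25 g ÷ 1.008 g/mol = 3.224 mol
O: 77.35 g ÷ 16.00 g/mol = 4.834 mol
Ratios (÷ 1.615): C 1.000, H 1.996, O 2.993
Ratio ≈ 1:2:3, so the empirical formula is CH2O3

CH2O3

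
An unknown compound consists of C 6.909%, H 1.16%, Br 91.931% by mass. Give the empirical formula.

Assume 100 g: 6.909 g C, 1.16 g H, 91.931 g Br.
C: 6.909 g ÷ 12.01 g/mol = 0.5753 mol
H: 1.16 g ÷ 1.008 g/mol = 1.151 mol
Br: 91.931 g ÷ 79.90 g/mol = 1.151 mol
Smallest is C at 0.5753 mol; normalising gives C 1.000, H 2.000, Br 2.000
Ratio ≈ 1:2:2, so the empirical formula is CH2Br2

CH2Br2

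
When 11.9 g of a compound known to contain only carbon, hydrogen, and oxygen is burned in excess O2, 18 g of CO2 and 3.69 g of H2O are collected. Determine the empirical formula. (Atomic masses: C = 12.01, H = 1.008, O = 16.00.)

CHO

mol C = 18 / 44.01 = 0.4090; mass C = 0.4090 × 12.01 = 4.912 g
mol H = 2 × (3.69 / 18.02) = 0.4095; mass H = 0.4095 × 1.008 = 0.4128 g
mass O = 11.9 − (5.325) = 6.575 g → mol O = 0.4109
Divide by the smallest (0.409 mol C): C 1.000, H 1.001, O 1.005
Ratio ≈ 1:1:1, so the empirical formula is CHO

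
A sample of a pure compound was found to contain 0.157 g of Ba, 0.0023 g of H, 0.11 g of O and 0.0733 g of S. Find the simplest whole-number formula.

BaH2O6S2

Ba: 0.157 g ÷ 137.33 g/mol = 0.001143 mol
H: 0.0023 g ÷ 1.008 g/mol = 0.002282 mol
O: 0.11 g ÷ 16.00 g/mol = 0.006875 mol
S: 0.0733 g ÷ 32.07 g/mol = 0.002286 mol
Divide by the smallest (0.001143 mol Ba): Ba 1.000, H 1.996, O 6.014, S 1.999
≈ 1:2:6:2 → BaH2O6S2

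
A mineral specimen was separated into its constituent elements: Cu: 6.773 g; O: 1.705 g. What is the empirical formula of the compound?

CuO

n(Cu) = 6.773/63.55 = 0.1066, n(O) = 1.705/16.00 = 0.1066
Ratios (÷ 0.1066): Cu 1.000, O 1.000
Ratio ≈ 1:1, so the empirical formula is CuO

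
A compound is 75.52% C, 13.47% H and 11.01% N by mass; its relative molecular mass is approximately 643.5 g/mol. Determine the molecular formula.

C40H85N5

Assume 100 g: 75.52 g C, 13.47 g H, 11.01 g N.
Moles — C: 75.52 / 12.01 = 6.288 mol; H: 13.47 / 1.008 = 13.36 mol; N: 11.01 / 14.01 = 0.7859 mol
Smallest is N at 0.7859 mol; normalising gives C 8.001, H 17.004, N 1.000
≈ 8:17:1 → C8H17N
Empirical-formula mass = 127.23 g/mol
n = 643.5 / 127.23 = 5.06 ≈ 5
Molecular formula = (C8H17N)×5 = C40H85N5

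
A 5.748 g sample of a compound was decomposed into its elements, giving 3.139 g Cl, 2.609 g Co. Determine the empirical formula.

n(Cl) = 3.139/35.45 = 0.08855, n(Co) = 2.609/58.93 = 0.04427
Ratios (÷ 0.04427): Cl 2.000, Co 1.000
≈ 2:1 → Cl2Co

Cl2Co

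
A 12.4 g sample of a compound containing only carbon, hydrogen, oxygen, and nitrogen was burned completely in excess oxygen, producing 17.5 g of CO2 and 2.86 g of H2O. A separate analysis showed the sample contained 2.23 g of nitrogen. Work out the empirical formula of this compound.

mol C = 17.5 / 44.01 = 0.3976; mass C = 0.3976 × 12.01 = 4.776 g
mol H = 2 × (2.86 / 18.02) = 0.3174; mass H = 0.3174 × 1.008 = 0.3200 g
mol N = 2.23 / 14.01 = 0.1592
mass O = 12.4 − (7.326) = 5.074 g → mol O = 0.3172
Ratios (÷ 0.1592): C 2.498, H 1.994, N 1.000, O 1.993
×2: C 5.00, H 3.99, N 2.00, O 3.99 → C5H4N2O4

C5H4N2O4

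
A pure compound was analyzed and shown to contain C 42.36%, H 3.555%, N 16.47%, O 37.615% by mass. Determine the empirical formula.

Assume 100 g: 42.36 g C, 3.555 g H, 16.47 g N, 37.615 g O.
C: 42.36 g ÷ 12.01 g/mol = 3.527 mol
H: 3.555 g ÷ 1.008 g/mol = 3.527 mol
N: 16.47 g ÷ 14.01 g/mol = 1.176 mol
O: 37.615 g ÷ 16.00 g/mol = 2.351 mol
Smallest is N at 1.176 mol; normalising gives C 3.000, H 3.000, N 1.000, O 2.000
Ratio ≈ 3:3:1:2, so the empirical formula is C3H3NO2

C3H3NO2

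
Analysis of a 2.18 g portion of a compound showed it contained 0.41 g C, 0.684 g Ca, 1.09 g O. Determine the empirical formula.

C2CaO4

C: 0.41 g ÷ 12.01 g/mol = 0.03414 mol
Ca: 0.684 g ÷ 40.08 g/mol = 0.01707 mol
O: 1.09 g ÷ 16.00 g/mol = 0.06813 mol
Divide by the smallest (0.01707 mol Ca): C 2.000, Ca 1.000, O 3.992
→ C2CaO4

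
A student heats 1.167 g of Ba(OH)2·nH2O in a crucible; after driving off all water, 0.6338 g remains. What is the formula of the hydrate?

Mass of water lost = 1.167 − 0.6338 = 0.5332 g → 0.5332 / 18.02 = 0.02959 mol H2O
Molar mass of Ba(OH)2 = 171.35 g/mol → mol Ba(OH)2 = 0.6338 / 171.35 = 0.003699
n = 0.02959 / 0.003699 = 8.00 ≈ 8 → Ba(OH)2·8H2O

Ba(OH)2·8H2O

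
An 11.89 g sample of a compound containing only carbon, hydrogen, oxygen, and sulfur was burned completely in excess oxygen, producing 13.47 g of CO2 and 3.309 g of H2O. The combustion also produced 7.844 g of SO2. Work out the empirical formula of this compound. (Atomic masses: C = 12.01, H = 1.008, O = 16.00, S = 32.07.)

mol C = 13.47 / 44.01 = 0.3061; mass C = 0.3061 × 12.01 = 3.676 g
mol H = 2 × (3.309 / 18.02) = 0.3673; mass H = 0.3673 × 1.008 = 0.3702 g
mol S = 7.844 / 64.07 = 0.1224; mass S = 3.926 g
mass O = 11.89 − (7.972) = 3.918 g → mol O = 0.2449
Ratios (÷ 0.1224): C 2.500, H 3.000, O 2.000, S 1.000
Scaling by 2: C 5.00, H 6.00, O 4.00, S 2.00 → C5H6O4S2

C5H6O4S2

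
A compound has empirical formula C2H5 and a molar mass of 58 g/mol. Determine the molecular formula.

C4H10

Empirical-formula mass = 29.06 g/mol
n = 58 / 29.06 = 2.00 ≈ 2
Molecular formula = (C2H5)2 = C4H10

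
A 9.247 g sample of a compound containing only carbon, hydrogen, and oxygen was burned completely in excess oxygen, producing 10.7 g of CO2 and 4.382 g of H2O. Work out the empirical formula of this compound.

C2H4O3

mol C = 10.7 / 44.01 = 0.2431; mass C = 0.2431 × 12.01 = 2.920 g
mol H = 2 × (4.382 / 18.02) = 0.4863; mass H = 0.4863 × 1.008 = 0.4902 g
mass O = 9.247 − (3.410) = 5.837 g → mol O = 0.3648
Divide by the smallest (0.2431 mol C): C 1.000, H 2.000, O 1.500
Scaling by 2: C 2.00, H 4.00, O 3.00 → C2H4O3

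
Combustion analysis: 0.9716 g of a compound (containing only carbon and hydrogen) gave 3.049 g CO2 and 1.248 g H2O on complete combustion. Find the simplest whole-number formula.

mol C = 3.049 / 44.01 = 0.06928; mass C = 0.06928 × 12.01 = 0.8320 g
mol H = 2 × (1.248 / 18.02) = 0.1385; mass H = 0.1385 × 1.008 = 0.1396 g
Divide by the smallest (0.06928 mol C): C 1.000, H 1.999
≈ 1:2 → CH2

CH2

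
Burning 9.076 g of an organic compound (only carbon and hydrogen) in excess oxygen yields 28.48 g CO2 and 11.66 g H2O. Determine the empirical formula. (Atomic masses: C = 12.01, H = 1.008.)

CH2

mol C = 28.48 / 44.01 = 0.6471; mass C = 0.6471 × 12.01 = 7.772 g
mol H = 2 × (11.66 / 18.02) = 1.294; mass H = 1.294 × 1.008 = 1.304 g
Divide by the smallest (0.6471 mol C): C 1.000, H 2.000
→ CH2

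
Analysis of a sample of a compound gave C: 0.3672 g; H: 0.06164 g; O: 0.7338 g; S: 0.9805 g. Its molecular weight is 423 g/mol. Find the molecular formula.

C6H12O9S6

n(C) = 0.3672/12.01 = 0.03057, n(H) = 0.06164/1.008 = 0.06115, n(O) = 0.7338/16.00 = 0.04586, n(S) = 0.9805/32.07 = 0.03057
Smallest is S at 0.03057 mol; normalising gives C 1.000, H 2.000, O 1.500, S 1.000
Scaling by 2: C 2.00, H 4.00, O 3.00, S 2.00 → C2H4O3S2
Empirical-formula mass = 140.19 g/mol
n = 423 / 140.19 = 3.02 ≈ 3
Molecular formula = (C2H4O3S2)×3 = C6H12O9S6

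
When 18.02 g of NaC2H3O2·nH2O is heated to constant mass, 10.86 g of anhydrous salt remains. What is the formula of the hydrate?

NaC2H3O2·3H2O

Mass of water lost = 18.02 − 10.86 = 7.16 g → 7.16 / 18.02 = 0.3973 mol H2O
Molar mass of NaC2H3O2 = 82.03 g/mol → mol NaC2H3O2 = 10.86 / 82.03 = 0.1324
n = 0.3973 / 0.1324 = 3.00 ≈ 3 → NaC2H3O2·3H2O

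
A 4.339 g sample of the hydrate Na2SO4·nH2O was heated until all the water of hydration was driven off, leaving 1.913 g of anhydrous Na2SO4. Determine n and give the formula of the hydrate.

Na2SO4·10H2O

Mass of water lost = 4.339 − 1.913 = 2.426 g → 2.426 / 18.02 = 0.1346 mol H2O
Molar mass of Na2SO4 = 142.05 g/mol → mol Na2SO4 = 1.913 / 142.05 = 0.01347
n = 0.1346 / 0.01347 = 10.00 ≈ 10 → Na2SO4·10H2O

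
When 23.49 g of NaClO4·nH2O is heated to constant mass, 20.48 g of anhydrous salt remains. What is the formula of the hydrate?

NaClO4·H2O

Mass of water lost = 23.49 − 20.48 = 3.01 g → 3.01 / 18.02 = 0.167 mol H2O
Molar mass of NaClO4 = 122.44 g/mol → mol NaClO4 = 20.48 / 122.44 = 0.1673
n = 0.167 / 0.1673 = 1.00 ≈ 1 → NaClO4·H2O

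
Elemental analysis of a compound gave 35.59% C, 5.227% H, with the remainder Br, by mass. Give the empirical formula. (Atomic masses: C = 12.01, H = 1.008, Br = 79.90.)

Assume 100 g: 35.59 g C, 5.227 g H, 59.183 g Br.
Moles — C: 35.59 / 12.01 = 2.963 mol; H: 5.227 / 1.008 = 5.186 mol; Br: 59.183 / 79.90 = 0.7407 mol
Divide by the smallest (0.7407 mol Br): C 4.001, H 7.001, Br 1.000
Ratio ≈ 4:7:1, so the empirical formula is C4H7Br

C4H7Br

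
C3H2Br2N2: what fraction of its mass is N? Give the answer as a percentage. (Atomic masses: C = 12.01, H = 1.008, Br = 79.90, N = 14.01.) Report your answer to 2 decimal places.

12.41%

Molar mass = 3(12.01) + 2(1.008) + 2(79.90) + 2(14.01) = 225.866 g/mol
Mass of N per mole = 2 × 14.01 = 28.020 g
% N = 28.020 / 225.866 × 100 = 12.41%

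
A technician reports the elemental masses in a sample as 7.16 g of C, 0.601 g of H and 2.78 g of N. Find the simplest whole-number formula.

Moles — C: 7.16 / 12.01 = 0.5962 mol; H: 0.601 / 1.008 = 0.5962 mol; N: 2.78 / 14.01 = 0.1984 mol
Ratios (÷ 0.1984): C 3.004, H 3.005, N 1.000
→ C3H3N

C3H3N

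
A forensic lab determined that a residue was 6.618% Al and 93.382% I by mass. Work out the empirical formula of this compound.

Assume 100 g: 6.618 g Al, 93.382 g I.
n(Al) = 6.618/26.98 = 0.2453, n(I) = 93.382/126.90 = 0.7359
Divide by the smallest (0.2453 mol Al): Al 1.000, I 3.000
≈ 1:3 → AlI3

AlI3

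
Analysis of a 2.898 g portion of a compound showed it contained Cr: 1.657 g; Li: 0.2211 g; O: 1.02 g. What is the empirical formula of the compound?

CrLiO2

n(Cr) = 1.657/52.00 = 0.03187, n(Li) = 0.2211/6.94 = 0.03186, n(O) = 1.02/16.00 = 0.06375
Ratios (÷ 0.03186): Cr 1.000, Li 1.000, O 2.001
→ CrLiO2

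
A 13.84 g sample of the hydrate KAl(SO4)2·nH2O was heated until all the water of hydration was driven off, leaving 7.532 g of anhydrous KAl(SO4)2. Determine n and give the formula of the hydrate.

KAl(SO4)2·12H2O

Mass of water lost = 13.84 − 7.532 = 6.308 g → 6.308 / 18.02 = 0.3501 mol H2O
Molar mass of KAl(SO4)2 = 258.22 g/mol → mol KAl(SO4)2 = 7.532 / 258.22 = 0.02917
n = 0.3501 / 0.02917 = 12.00 ≈ 12 → KAl(SO4)2·12H2O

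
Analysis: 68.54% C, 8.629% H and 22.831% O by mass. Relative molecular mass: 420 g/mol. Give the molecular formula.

Assume 100 g: 68.54 g C, 8.629 g H, 22.831 g O.
C: 68.54 g ÷ 12.01 g/mol = 5.707 mol
H: 8.629 g ÷ 1.008 g/mol = 8.561 mol
O: 22.831 g ÷ 16.00 g/mol = 1.427 mol
Smallest is O at 1.427 mol; normalising gives C 3.999, H 5.999, O 1.000
≈ 4:6:1 → C4H6O
Empirical-formula mass = 70.09 g/mol
n = 420 / 70.09 = 5.99 ≈ 6
Molecular formula = (C4H6O)×6 = C24H36O6

C24H36O6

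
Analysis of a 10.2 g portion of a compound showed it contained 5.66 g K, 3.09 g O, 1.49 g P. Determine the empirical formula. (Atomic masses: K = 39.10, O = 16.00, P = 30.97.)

K3O4P

n(K) = 5.66/39.10 = 0.1448, n(O) = 3.09/16.00 = 0.1931, n(P) = 1.49/30.97 = 0.04811
Ratios (÷ 0.04811): K 3.009, O 4.014, P 1.000
Ratio ≈ 3:4:1, so the empirical formula is K3O4P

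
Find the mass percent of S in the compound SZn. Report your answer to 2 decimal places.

Molar mass = 1(32.07) + 1(65.38) = 97.450 g/mol
Mass of S per mole = 1 × 32.07 = 32.070 g
% S = 32.070 / 97.450 × 100 = 32.91%

32.91%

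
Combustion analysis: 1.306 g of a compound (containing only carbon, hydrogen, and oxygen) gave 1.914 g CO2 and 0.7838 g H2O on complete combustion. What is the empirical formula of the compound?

mol C = 1.914 / 44.01 = 0.04349; mass C = 0.04349 × 12.01 = 0.5223 g
mol H = 2 × (0.7838 / 18.02) = 0.08699; mass H = 0.08699 × 1.008 = 0.08769 g
mass O = 1.306 − (0.6100) = 0.6960 g → mol O = 0.04350
Smallest is C at 0.04349 mol; normalising gives C 1.000, H 2.000, O 1.000
Ratio ≈ 1:2:1, so the empirical formula is CH2O

CH2O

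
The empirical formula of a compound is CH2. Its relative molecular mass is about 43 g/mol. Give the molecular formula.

Empirical-formula mass = 14.03 g/mol
n = 43 / 14.03 = 3.07 ≈ 3
Molecular formula = (CH2)3 = C3H6

C3H6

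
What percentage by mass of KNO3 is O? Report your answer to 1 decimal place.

Molar mass = 1(39.10) + 1(14.01) + 3(16.00) = 101.110 g/mol
Mass of O per mole = 3 × 16.00 = 48.000 g
% O = 48.000 / 101.110 × 100 = 47.5%

47.5%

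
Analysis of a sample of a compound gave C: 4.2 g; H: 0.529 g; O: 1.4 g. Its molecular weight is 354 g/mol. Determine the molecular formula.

C20H30O5

Moles — C: 4.2 / 12.01 = 0.3497 mol; H: 0.529 / 1.008 = 0.5248 mol; O: 1.4 / 16.00 = 0.0875 mol
Divide by the smallest (0.0875 mol O): C 3.997, H 5.998, O 1.000
→ C4H6O
Empirical-formula mass = 70.09 g/mol
n = 354 / 70.09 = 5.05 ≈ 5
Molecular formula = (C4H6O)×5 = C20H30O5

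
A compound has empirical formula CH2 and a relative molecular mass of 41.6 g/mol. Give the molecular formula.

C3H6

Empirical-formula mass = 14.03 g/mol
n = 41.6 / 14.03 = 2.97 ≈ 3
Molecular formula = (CH2)3 = C3H6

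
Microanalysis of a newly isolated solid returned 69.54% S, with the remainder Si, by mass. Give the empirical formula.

Assume 100 g: 69.54 g S, 30.46 g Si.
Moles — S: 69.54 / 32.07 = 2.168 mol; Si: 30.46 / 28.09 = 1.084 mol
Ratios (÷ 1.084): S 2.000, Si 1.000
→ S2Si

S2Si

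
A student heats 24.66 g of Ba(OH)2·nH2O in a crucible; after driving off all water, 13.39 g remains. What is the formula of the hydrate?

Ba(OH)2·8H2O

Mass of water lost = 24.66 − 13.39 = 11.27 g → 11.27 / 18.02 = 0.6254 mol H2O
Molar mass of Ba(OH)2 = 171.35 g/mol → mol Ba(OH)2 = 13.39 / 171.35 = 0.07815
n = 0.6254 / 0.07815 = 8.00 ≈ 8 → Ba(OH)2·8H2O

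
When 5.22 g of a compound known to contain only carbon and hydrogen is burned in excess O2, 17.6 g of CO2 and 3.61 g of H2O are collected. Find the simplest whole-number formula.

mol C = 17.6 / 44.01 = 0.3999; mass C = 0.3999 × 12.01 = 4.803 g
mol H = 2 × (3.61 / 18.02) = 0.4007; mass H = 0.4007 × 1.008 = 0.4039 g
Ratios (÷ 0.3999): C 1.000, H 1.002
Ratio ≈ 1:1, so the empirical formula is CH

CH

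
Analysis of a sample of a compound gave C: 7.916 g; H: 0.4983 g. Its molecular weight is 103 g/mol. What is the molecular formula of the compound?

C8H6

C: 7.916 g ÷ 12.01 g/mol = 0.6591 mol
H: 0.4983 g ÷ 1.008 g/mol = 0.4943 mol
Ratios (÷ 0.4943): C 1.333, H 1.000
Scaling by 3: C 4.00, H 3.00 → C4H3
Empirical-formula mass = 51.06 g/mol
n = 103 / 51.06 = 2.02 ≈ 2
Molecular formula = (C4H3)×2 = C8H6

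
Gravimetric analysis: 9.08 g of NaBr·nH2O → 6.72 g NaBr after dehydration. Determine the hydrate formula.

Mass of water lost = 9.08 − 6.72 = 2.36 g → 2.36 / 18.02 = 0.131 mol H2O
Molar mass of NaBr = 102.89 g/mol → mol NaBr = 6.72 / 102.89 = 0.06531
n = 0.131 / 0.06531 = 2.01 ≈ 2 → NaBr·2H2O

NaBr·2H2O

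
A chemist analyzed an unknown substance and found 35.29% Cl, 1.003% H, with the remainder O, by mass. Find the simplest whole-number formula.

ClHO4

Assume 100 g: 35.29 g Cl, 1.003 g H, 63.707 g O.
Moles — Cl: 35.29 / 35.45 = 0.9955 mol; H: 1.003 / 1.008 = 0.995 mol; O: 63.707 / 16.00 = 3.982 mol
Divide by the smallest (0.995 mol H): Cl 1.000, H 1.000, O 4.002
Ratio ≈ 1:1:4, so the empirical formula is ClHO4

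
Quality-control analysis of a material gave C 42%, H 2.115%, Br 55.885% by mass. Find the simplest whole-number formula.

C5H3Br

Assume 100 g: 42 g C, 2.115 g H, 55.885 g Br.
Moles — C: 42 / 12.01 = 3.497 mol; H: 2.115 / 1.008 = 2.098 mol; Br: 55.885 / 79.90 = 0.6994 mol
Smallest is Br at 0.6994 mol; normalising gives C 5.000, H 3.000, Br 1.000
Ratio ≈ 5:3:1, so the empirical formula is C5H3Br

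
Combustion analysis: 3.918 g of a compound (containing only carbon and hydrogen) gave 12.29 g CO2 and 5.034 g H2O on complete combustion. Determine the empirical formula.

mol C = 12.29 / 44.01 = 0.2793; mass C = 0.2793 × 12.01 = 3.354 g
mol H = 2 × (5.034 / 18.02) = 0.5587; mass H = 0.5587 × 1.008 = 0.5632 g
Ratios (÷ 0.2793): C 1.000, H 2.001
→ CH2

CH2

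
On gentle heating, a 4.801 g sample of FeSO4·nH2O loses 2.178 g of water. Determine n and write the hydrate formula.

FeSO4·7H2O

Mass of anhydrous FeSO4 = 4.801 − 2.178 = 2.623 g
mol H2O = 2.178 / 18.02 = 0.1209
Molar mass of FeSO4 = 151.92 g/mol → mol FeSO4 = 2.623 / 151.92 = 0.01727
n = 0.1209 / 0.01727 = 7.00 ≈ 7 → FeSO4·7H2O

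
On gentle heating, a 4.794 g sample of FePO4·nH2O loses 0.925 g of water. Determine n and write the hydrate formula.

FePO4·2H2O

Mass of anhydrous FePO4 = 4.794 − 0.925 = 3.869 g
mol H2O = 0.925 / 18.02 = 0.05133
Molar mass of FePO4 = 150.82 g/mol → mol FePO4 = 3.869 / 150.82 = 0.02565
n = 0.05133 / 0.02565 = 2.00 ≈ 2 → FePO4·2H2O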